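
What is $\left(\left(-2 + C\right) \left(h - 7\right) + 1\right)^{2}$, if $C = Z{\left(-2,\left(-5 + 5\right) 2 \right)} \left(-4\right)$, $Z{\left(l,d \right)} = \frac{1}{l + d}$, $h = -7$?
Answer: $1$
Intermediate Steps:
$Z{\left(l,d \right)} = \frac{1}{d + l}$
$C = 2$ ($C = \frac{1}{\left(-5 + 5\right) 2 - 2} \left(-4\right) = \frac{1}{0 \cdot 2 - 2} \left(-4\right) = \frac{1}{0 - 2} \left(-4\right) = \frac{1}{-2} \left(-4\right) = \left(- \frac{1}{2}\right) \left(-4\right) = 2$)
$\left(\left(-2 + C\right) \left(h - 7\right) + 1\right)^{2} = \left(\left(-2 + 2\right) \left(-7 - 7\right) + 1\right)^{2} = \left(0 \left(-14\right) + 1\right)^{2} = \left(0 + 1\right)^{2} = 1^{2} = 1$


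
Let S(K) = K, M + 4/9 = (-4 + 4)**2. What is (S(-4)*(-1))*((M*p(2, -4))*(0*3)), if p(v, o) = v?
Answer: 0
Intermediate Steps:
M = -4/9 (M = -4/9 + (-4 + 4)**2 = -4/9 + 0**2 = -4/9 + 0 = -4/9 ≈ -0.44444)
(S(-4)*(-1))*((M*p(2, -4))*(0*3)) = (-4*(-1))*((-4/9*2)*(0*3)) = 4*(-8/9*0) = 4*0 = 0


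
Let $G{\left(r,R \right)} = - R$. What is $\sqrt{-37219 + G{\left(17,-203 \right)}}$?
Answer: $2 i \sqrt{9254} \approx 192.4 i$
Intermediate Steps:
$\sqrt{-37219 + G{\left(17,-203 \right)}} = \sqrt{-37219 - -203} = \sqrt{-37219 + 203} = \sqrt{-37016} = 2 i \sqrt{9254}$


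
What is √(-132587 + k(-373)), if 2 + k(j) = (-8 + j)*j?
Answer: 2*√2381 ≈ 97.591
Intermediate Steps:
k(j) = -2 + j*(-8 + j) (k(j) = -2 + (-8 + j)*j = -2 + j*(-8 + j))
√(-132587 + k(-373)) = √(-132587 + (-2 + (-373)² - 8*(-373))) = √(-132587 + (-2 + 139129 + 2984)) = √(-132587 + 142111) = √9524 = 2*√2381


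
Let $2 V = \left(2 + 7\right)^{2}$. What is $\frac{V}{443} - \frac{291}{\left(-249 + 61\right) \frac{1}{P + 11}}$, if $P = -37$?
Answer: $- \frac{836031}{20821} \approx -40.153$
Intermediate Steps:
$V = \frac{81}{2}$ ($V = \frac{\left(2 + 7\right)^{2}}{2} = \frac{9^{2}}{2} = \frac{1}{2} \cdot 81 = \frac{81}{2} \approx 40.5$)
$\frac{V}{443} - \frac{291}{\left(-249 + 61\right) \frac{1}{P + 11}} = \frac{81}{2 \cdot 443} - \frac{291}{\left(-249 + 61\right) \frac{1}{-37 + 11}} = \frac{81}{2} \cdot \frac{1}{443} - \frac{291}{\left(-188\right) \frac{1}{-26}} = \frac{81}{886} - \frac{291}{\left(-188\right) \left(- \frac{1}{26}\right)} = \frac{81}{886} - \frac{291}{\frac{94}{13}} = \frac{81}{886} - \frac{3783}{94} = - \frac{836031}{20821}$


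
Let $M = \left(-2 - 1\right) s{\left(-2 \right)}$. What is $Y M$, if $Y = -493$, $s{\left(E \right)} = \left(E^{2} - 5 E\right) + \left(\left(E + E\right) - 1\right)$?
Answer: $13311$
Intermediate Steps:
$s{\left(E \right)} = -1 + E^{2} - 3 E$ ($s{\left(E \right)} = \left(E^{2} - 5 E\right) + \left(2 E - 1\right) = \left(E^{2} - 5 E\right) + \left(-1 + 2 E\right) = -1 + E^{2} - 3 E$)
$M = -27$ ($M = \left(-2 - 1\right) \left(-1 + \left(-2\right)^{2} - -6\right) = - 3 \left(-1 + 4 + 6\right) = \left(-3\right) 9 = -27$)
$Y M = \left(-493\right) \left(-27\right) = 13311$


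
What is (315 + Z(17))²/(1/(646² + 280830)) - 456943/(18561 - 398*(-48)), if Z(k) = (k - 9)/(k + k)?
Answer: 755182191279031763/10885185 ≈ 6.9377e+10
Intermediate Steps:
Z(k) = (-9 + k)/(2*k) (Z(k) = (-9 + k)/((2*k)) = (-9 + k)*(1/(2*k)) = (-9 + k)/(2*k))
(315 + Z(17))²/(1/(646² + 280830)) - 456943/(18561 - 398*(-48)) = (315 + (½)*(-9 + 17)/17)²/(1/(646² + 280830)) - 456943/(18561 - 398*(-48)) = (315 + (½)*(1/17)*8)²/(1/(417316 + 280830)) - 456943/(18561 - 1*(-19104)) = (315 + 4/17)²/(1/698146) - 456943/(18561 + 19104) = (5359/17)²/(1/698146) - 456943/37665 = (28718881/289)*698146 - 456943*1/37665 = 20049971894626/289 - 456943/37665 = 755182191279031763/10885185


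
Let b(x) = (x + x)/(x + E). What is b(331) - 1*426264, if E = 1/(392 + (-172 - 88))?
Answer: -18624665568/43693 ≈ -4.2626e+5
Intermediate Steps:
E = 1/132 (E = 1/(392 - 260) = 1/132 ≈ 0.0075758)
b(x) = 2*x/(1/132 + x) (b(x) = (x + x)/(x + 1/132) = (2*x)/(1/132 + x) = 2*x/(1/132 + x))
b(331) - 1*426264 = 264*331/(1 + 132*331) - 1*426264 = 264*331/(1 + 43692) - 426264 = 264*331/43693 - 426264 = 264*331*(1/43693) - 426264 = 87384/43693 - 426264 = -18624665568/43693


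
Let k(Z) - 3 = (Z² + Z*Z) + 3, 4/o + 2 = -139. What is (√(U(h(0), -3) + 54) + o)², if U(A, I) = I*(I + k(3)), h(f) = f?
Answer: (4 - 423*I)²/19881 ≈ -8.9992 - 0.17021*I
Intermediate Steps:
o = -4/141 (o = 4/(-2 - 139) = 4/(-141) = 4*(-1/141) = -4/141 ≈ -0.028369)
k(Z) = 6 + 2*Z² (k(Z) = 3 + ((Z² + Z*Z) + 3) = 3 + ((Z² + Z²) + 3) = 3 + (2*Z² + 3) = 3 + (3 + 2*Z²) = 6 + 2*Z²)
U(A, I) = I*(24 + I) (U(A, I) = I*(I + (6 + 2*3²)) = I*(I + (6 + 2*9)) = I*(I + (6 + 18)) = I*(I + 24) = I*(24 + I))
(√(U(h(0), -3) + 54) + o)² = (√(-3*(24 - 3) + 54) - 4/141)² = (√(-3*21 + 54) - 4/141)² = (√(-63 + 54) - 4/141)² = (√(-9) - 4/141)² = (3*I - 4/141)² = (-4/141 + 3*I)²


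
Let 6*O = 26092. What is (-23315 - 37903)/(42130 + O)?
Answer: -91827/69718 ≈ -1.3171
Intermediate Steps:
O = 13046/3 (O = (⅙)*26092 = 13046/3 ≈ 4348.7)
(-23315 - 37903)/(42130 + O) = (-23315 - 37903)/(42130 + 13046/3) = -61218/139436/3 = -61218*3/139436 = -91827/69718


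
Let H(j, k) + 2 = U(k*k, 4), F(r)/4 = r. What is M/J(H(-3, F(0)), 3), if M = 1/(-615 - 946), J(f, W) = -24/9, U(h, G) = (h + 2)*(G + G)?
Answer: 3/12488 ≈ 0.00024023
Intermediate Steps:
F(r) = 4*r
U(h, G) = 2*G*(2 + h) (U(h, G) = (2 + h)*(2*G) = 2*G*(2 + h))
H(j, k) = 14 + 8*k² (H(j, k) = -2 + 2*4*(2 + k*k) = -2 + 2*4*(2 + k²) = -2 + (16 + 8*k²) = 14 + 8*k²)
J(f, W) = -8/3 (J(f, W) = -24*⅑ = -8/3)
M = -1/1561 (M = 1/(-1561) = -1/1561 ≈ -0.00064061)
M/J(H(-3, F(0)), 3) = -1/(1561*(-8/3)) = -1/1561*(-3/8) = 3/12488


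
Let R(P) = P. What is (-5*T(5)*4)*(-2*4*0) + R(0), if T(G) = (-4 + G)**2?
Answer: 0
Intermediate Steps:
(-5*T(5)*4)*(-2*4*0) + R(0) = (-5*(-4 + 5)**2*4)*(-2*4*0) + 0 = (-5*1**2*4)*(-8*0) + 0 = (-5*1*4)*0 + 0 = -5*4*0 + 0 = -20*0 + 0 = 0 + 0 = 0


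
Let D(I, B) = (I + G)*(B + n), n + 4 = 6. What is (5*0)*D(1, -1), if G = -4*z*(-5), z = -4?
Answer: 0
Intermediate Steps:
n = 2 (n = -4 + 6 = 2)
G = -80 (G = -4*(-4)*(-5) = 16*(-5) = -80)
D(I, B) = (-80 + I)*(2 + B) (D(I, B) = (I - 80)*(B + 2) = (-80 + I)*(2 + B))
(5*0)*D(1, -1) = (5*0)*(-160 - 80*(-1) + 2*1 - 1*1) = 0*(-160 + 80 + 2 - 1) = 0*(-79) = 0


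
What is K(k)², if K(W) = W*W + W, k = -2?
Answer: 4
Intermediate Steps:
K(W) = W + W² (K(W) = W² + W = W + W²)
K(k)² = (-2*(1 - 2))² = (-2*(-1))² = 2² = 4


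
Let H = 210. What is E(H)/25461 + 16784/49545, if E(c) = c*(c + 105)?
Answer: 137212562/46720935 ≈ 2.9369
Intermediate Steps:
E(c) = c*(105 + c)
E(H)/25461 + 16784/49545 = (210*(105 + 210))/25461 + 16784/49545 = (210*315)*(1/25461) + 16784*(1/49545) = 66150*(1/25461) + 16784/49545 = 2450/943 + 16784/49545 = 137212562/46720935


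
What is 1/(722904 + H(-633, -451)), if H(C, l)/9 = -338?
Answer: 1/719862 ≈ 1.3892e-6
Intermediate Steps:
H(C, l) = -3042 (H(C, l) = 9*(-338) = -3042)
1/(722904 + H(-633, -451)) = 1/(722904 - 3042) = 1/719862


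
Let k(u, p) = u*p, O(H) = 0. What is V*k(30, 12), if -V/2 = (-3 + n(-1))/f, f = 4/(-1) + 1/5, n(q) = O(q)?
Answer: -10800/19 ≈ -568.42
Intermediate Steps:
n(q) = 0
f = -19/5 (f = 4*(-1) + 1*(⅕) = -4 + ⅕ = -19/5 ≈ -3.8000)
k(u, p) = p*u
V = -30/19 (V = -2*(-3 + 0)/(-19/5) = -(-6)*(-5)/19 = -2*15/19 = -30/19 ≈ -1.5789)
V*k(30, 12) = -360*30/19 = -30/19*360 = -10800/19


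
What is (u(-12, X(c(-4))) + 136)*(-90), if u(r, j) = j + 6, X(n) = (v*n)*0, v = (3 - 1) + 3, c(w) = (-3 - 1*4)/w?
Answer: -12780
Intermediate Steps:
c(w) = -7/w (c(w) = (-3 - 4)/w = -7/w)
v = 5 (v = 2 + 3 = 5)
X(n) = 0 (X(n) = (5*n)*0 = 0)
u(r, j) = 6 + j
(u(-12, X(c(-4))) + 136)*(-90) = ((6 + 0) + 136)*(-90) = (6 + 136)*(-90) = 142*(-90) = -12780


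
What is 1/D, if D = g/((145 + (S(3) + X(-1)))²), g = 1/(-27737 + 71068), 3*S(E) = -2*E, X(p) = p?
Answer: 873726284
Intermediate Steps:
S(E) = -2*E/3 (S(E) = (-2*E)/3 = -2*E/3)
g = 1/43331 ≈ 2.3078e-5
D = 1/873726284 (D = 1/(43331*((145 + (-⅔*3 - 1))²)) = 1/(43331*((145 + (-2 - 1))²)) = 1/(43331*((145 - 3)²)) = 1/(43331*(142²)) = (1/43331)/20164 = (1/43331)*(1/20164) = 1/873726284 ≈ 1.1445e-9)
1/D = 1/(1/873726284) = 873726284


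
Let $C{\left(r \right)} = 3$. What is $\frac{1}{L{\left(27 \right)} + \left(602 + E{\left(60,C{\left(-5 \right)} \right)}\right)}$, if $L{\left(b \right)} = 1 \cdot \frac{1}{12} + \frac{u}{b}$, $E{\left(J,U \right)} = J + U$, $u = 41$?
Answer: $\frac{108}{71993} \approx 0.0015001$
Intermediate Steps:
$L{\left(b \right)} = \frac{1}{12} + \frac{41}{b}$ ($L{\left(b \right)} = 1 \cdot \frac{1}{12} + \frac{41}{b} = \frac{1}{12} + \frac{41}{b}$)
$\frac{1}{L{\left(27 \right)} + \left(602 + E{\left(60,C{\left(-5 \right)} \right)}\right)} = \frac{1}{\frac{492 + 27}{12 \cdot 27} + \left(602 + \left(60 + 3\right)\right)} = \frac{1}{\frac{1}{12} \cdot \frac{1}{27} \cdot 519 + \left(602 + 63\right)} = \frac{1}{\frac{173}{108} + 665} = \frac{1}{\frac{71993}{108}} = \frac{108}{71993}$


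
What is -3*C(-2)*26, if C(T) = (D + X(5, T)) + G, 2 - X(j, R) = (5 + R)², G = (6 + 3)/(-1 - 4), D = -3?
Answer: 4602/5 ≈ 920.40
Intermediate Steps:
G = -9/5 (G = 9/(-5) = 9*(-⅕) = -9/5 ≈ -1.8000)
X(j, R) = 2 - (5 + R)²
C(T) = -14/5 - (5 + T)² (C(T) = (-3 + (2 - (5 + T)²)) - 9/5 = (-1 - (5 + T)²) - 9/5 = -14/5 - (5 + T)²)
-3*C(-2)*26 = -3*(-14/5 - (5 - 2)²)*26 = -3*(-14/5 - 1*3²)*26 = -3*(-14/5 - 1*9)*26 = -3*(-14/5 - 9)*26 = -3*(-59/5)*26 = (177/5)*26 = 4602/5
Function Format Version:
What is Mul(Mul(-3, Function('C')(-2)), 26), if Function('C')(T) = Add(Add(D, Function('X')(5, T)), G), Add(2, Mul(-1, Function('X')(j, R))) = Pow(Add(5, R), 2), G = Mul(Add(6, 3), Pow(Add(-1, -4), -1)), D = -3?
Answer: Rational(4602, 5) ≈ 920.40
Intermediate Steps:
G = Rational(-9, 5) (G = Mul(9, Pow(-5, -1)) = Mul(9, Rational(-1, 5)) = Rational(-9, 5) ≈ -1.8000)
Function('X')(j, R) = Add(2, Mul(-1, Pow(Add(5, R), 2)))
Function('C')(T) = Add(Rational(-14, 5), Mul(-1, Pow(Add(5, T), 2))) (Function('C')(T) = Add(Add(-3, Add(2, Mul(-1, Pow(Add(5, T), 2)))), Rational(-9, 5)) = Add(Add(-1, Mul(-1, Pow(Add(5, T), 2))), Rational(-9, 5)) = Add(Rational(-14, 5), Mul(-1, Pow(Add(5, T), 2))))
Mul(Mul(-3, Function('C')(-2)), 26) = Mul(Mul(-3, Add(Rational(-14, 5), Mul(-1, Pow(Add(5, -2), 2)))), 26) = Mul(Mul(-3, Add(Rational(-14, 5), Mul(-1, Pow(3, 2)))), 26) = Mul(Mul(-3, Add(Rational(-14, 5), Mul(-1, 9))), 26) = Mul(Mul(-3, Add(Rational(-14, 5), -9)), 26) = Mul(Mul(-3, Rational(-59, 5)), 26) = Mul(Rational(177, 5), 26) = Rational(4602, 5)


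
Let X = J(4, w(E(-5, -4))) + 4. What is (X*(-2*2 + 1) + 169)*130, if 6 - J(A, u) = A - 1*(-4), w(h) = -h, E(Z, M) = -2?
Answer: 21190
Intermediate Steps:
J(A, u) = 2 - A (J(A, u) = 6 - (A - 1*(-4)) = 6 - (A + 4) = 6 - (4 + A) = 6 + (-4 - A) = 2 - A)
X = 2 (X = (2 - 1*4) + 4 = (2 - 4) + 4 = -2 + 4 = 2)
(X*(-2*2 + 1) + 169)*130 = (2*(-2*2 + 1) + 169)*130 = (2*(-4 + 1) + 169)*130 = (2*(-3) + 169)*130 = (-6 + 169)*130 = 163*130 = 21190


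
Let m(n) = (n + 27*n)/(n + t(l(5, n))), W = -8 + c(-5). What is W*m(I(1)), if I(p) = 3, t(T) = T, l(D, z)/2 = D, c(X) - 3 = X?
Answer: -840/13 ≈ -64.615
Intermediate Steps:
c(X) = 3 + X
l(D, z) = 2*D
W = -10 (W = -8 + (3 - 5) = -8 - 2 = -10)
m(n) = 28*n/(10 + n) (m(n) = (n + 27*n)/(n + 2*5) = (28*n)/(n + 10) = (28*n)/(10 + n) = 28*n/(10 + n))
W*m(I(1)) = -280*3/(10 + 3) = -280*3/13 = -10*84/13 = -840/13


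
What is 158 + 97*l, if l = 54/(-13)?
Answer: -3184/13 ≈ -244.92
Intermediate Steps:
l = -54/13 (l = 54*(-1/13) = -54/13 ≈ -4.1538)
158 + 97*l = 158 + 97*(-54/13) = 158 - 5238/13 = -3184/13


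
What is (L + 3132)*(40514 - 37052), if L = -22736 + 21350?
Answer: 6044652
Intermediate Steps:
L = -1386
(L + 3132)*(40514 - 37052) = (-1386 + 3132)*(40514 - 37052) = 1746*3462 = 6044652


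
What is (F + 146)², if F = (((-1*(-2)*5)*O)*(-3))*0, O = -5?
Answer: 21316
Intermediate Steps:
F = 0 (F = (((-1*(-2)*5)*(-5))*(-3))*0 = (((2*5)*(-5))*(-3))*0 = ((10*(-5))*(-3))*0 = -50*(-3)*0 = 150*0 = 0)
(F + 146)² = (0 + 146)² = 146² = 21316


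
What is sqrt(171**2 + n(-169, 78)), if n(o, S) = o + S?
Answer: 5*sqrt(1166) ≈ 170.73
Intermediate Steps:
n(o, S) = S + o
sqrt(171**2 + n(-169, 78)) = sqrt(171**2 + (78 - 169)) = sqrt(29241 - 91) = sqrt(29150) = 5*sqrt(1166)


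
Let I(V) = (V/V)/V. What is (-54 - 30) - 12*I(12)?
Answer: -85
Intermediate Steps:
I(V) = 1/V
(-54 - 30) - 12*I(12) = (-54 - 30) - 12/12 = -84 - 12*1/12 = -84 - 1 = -85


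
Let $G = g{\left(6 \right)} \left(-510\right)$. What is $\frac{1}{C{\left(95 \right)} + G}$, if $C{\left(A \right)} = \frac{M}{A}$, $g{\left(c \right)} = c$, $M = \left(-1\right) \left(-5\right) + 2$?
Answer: $- \frac{95}{290693} \approx -0.00032681$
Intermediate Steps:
$M = 7$ ($M = 5 + 2 = 7$)
$C{\left(A \right)} = \frac{7}{A}$
$G = -3060$ ($G = 6 \left(-510\right) = -3060$)
$\frac{1}{C{\left(95 \right)} + G} = \frac{1}{\frac{7}{95} - 3060} = \frac{1}{- \frac{290693}{95}} = - \frac{95}{290693}$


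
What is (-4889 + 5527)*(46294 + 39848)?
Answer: 54958596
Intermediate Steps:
(-4889 + 5527)*(46294 + 39848) = 638*86142 = 54958596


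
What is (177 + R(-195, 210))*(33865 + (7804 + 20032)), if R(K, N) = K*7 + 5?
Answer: -72992283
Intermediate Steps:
R(K, N) = 5 + 7*K (R(K, N) = 7*K + 5 = 5 + 7*K)
(177 + R(-195, 210))*(33865 + (7804 + 20032)) = (177 + (5 + 7*(-195)))*(33865 + (7804 + 20032)) = (177 + (5 - 1365))*(33865 + 27836) = (177 - 1360)*61701 = -1183*61701 = -72992283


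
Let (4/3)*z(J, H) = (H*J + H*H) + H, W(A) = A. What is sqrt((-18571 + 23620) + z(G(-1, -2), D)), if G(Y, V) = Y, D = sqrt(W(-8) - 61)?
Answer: 0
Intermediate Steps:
D = I*sqrt(69) (D = sqrt(-8 - 61) = sqrt(-69) = I*sqrt(69) ≈ 8.3066*I)
z(J, H) = 3*H/4 + 3*H**2/4 + 3*H*J/4 (z(J, H) = 3*((H*J + H*H) + H)/4 = 3*((H*J + H**2) + H)/4 = 3*((H**2 + H*J) + H)/4 = 3*(H + H**2 + H*J)/4 = 3*H/4 + 3*H**2/4 + 3*H*J/4)
sqrt((-18571 + 23620) + z(G(-1, -2), D)) = sqrt((-18571 + 23620) + 3*(I*sqrt(69))*(1 + I*sqrt(69) - 1)/4) = sqrt(5049 + 3*(I*sqrt(69))*(I*sqrt(69))/4) = sqrt(5049 - 207/4) = sqrt(19989/4) = 3*sqrt(2221)/2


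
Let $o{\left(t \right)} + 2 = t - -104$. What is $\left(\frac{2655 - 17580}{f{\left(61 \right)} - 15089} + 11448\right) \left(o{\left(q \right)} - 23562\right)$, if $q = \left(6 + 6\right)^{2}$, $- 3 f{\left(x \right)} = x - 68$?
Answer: $- \frac{604095707079}{2263} \approx -2.6694 \cdot 10^{8}$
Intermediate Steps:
$f{\left(x \right)} = \frac{68}{3} - \frac{x}{3}$ ($f{\left(x \right)} = - \frac{x - 68}{3} = - \frac{-68 + x}{3} = \frac{68}{3} - \frac{x}{3}$)
$q = 144$ ($q = 12^{2} = 144$)
$o{\left(t \right)} = 102 + t$ ($o{\left(t \right)} = -2 + \left(t - -104\right) = -2 + \left(t + 104\right) = -2 + \left(104 + t\right) = 102 + t$)
$\left(\frac{2655 - 17580}{f{\left(61 \right)} - 15089} + 11448\right) \left(o{\left(q \right)} - 23562\right) = \left(\frac{2655 - 17580}{\left(\frac{68}{3} - \frac{61}{3}\right) - 15089} + 11448\right) \left(\left(102 + 144\right) - 23562\right) = \left(- \frac{14925}{\left(\frac{68}{3} - \frac{61}{3}\right) - 15089} + 11448\right) \left(246 - 23562\right) = \left(- \frac{14925}{\frac{7}{3} - 15089} + 11448\right) \left(-23316\right) = \left(- \frac{14925}{- \frac{45260}{3}} + 11448\right) \left(-23316\right) = \left(\left(-14925\right) \left(- \frac{3}{45260}\right) + 11448\right) \left(-23316\right) = \left(\frac{8955}{9052} + 11448\right) \left(-23316\right) = \frac{103636251}{9052} \left(-23316\right) = - \frac{604095707079}{2263}$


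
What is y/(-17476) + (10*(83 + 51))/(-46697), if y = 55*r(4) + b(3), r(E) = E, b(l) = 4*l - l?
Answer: -34111453/816076772 ≈ -0.041799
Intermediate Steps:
b(l) = 3*l
y = 229 (y = 55*4 + 3*3 = 220 + 9 = 229)
y/(-17476) + (10*(83 + 51))/(-46697) = 229/(-17476) + (10*(83 + 51))/(-46697) = 229*(-1/17476) + (10*134)*(-1/46697) = -229/17476 + 1340*(-1/46697) = -229/17476 - 1340/46697 = -34111453/816076772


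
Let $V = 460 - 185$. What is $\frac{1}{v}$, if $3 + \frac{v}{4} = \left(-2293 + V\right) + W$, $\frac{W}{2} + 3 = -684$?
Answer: $- \frac{1}{13580} \approx -7.3638 \cdot 10^{-5}$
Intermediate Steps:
$W = -1374$ ($W = -6 + 2 \left(-684\right) = -6 - 1368 = -1374$)
$V = 275$ ($V = 460 - 185 = 275$)
$v = -13580$ ($v = -12 + 4 \left(\left(-2293 + 275\right) - 1374\right) = -12 + 4 \left(-2018 - 1374\right) = -12 + 4 \left(-3392\right) = -12 - 13568 = -13580$)
$\frac{1}{v} = \frac{1}{-13580} = - \frac{1}{13580}$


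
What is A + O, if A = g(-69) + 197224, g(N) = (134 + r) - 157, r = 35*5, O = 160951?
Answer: 358327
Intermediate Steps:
r = 175
g(N) = 152 (g(N) = (134 + 175) - 157 = 309 - 157 = 152)
A = 197376 (A = 152 + 197224 = 197376)
A + O = 197376 + 160951 = 358327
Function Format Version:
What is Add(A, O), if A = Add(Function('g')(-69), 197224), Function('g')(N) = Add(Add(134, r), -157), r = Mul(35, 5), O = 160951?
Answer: 358327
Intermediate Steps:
r = 175
Function('g')(N) = 152 (Function('g')(N) = Add(Add(134, 175), -157) = Add(309, -157) = 152)
A = 197376 (A = Add(152, 197224) = 197376)
Add(A, O) = Add(197376, 160951) = 358327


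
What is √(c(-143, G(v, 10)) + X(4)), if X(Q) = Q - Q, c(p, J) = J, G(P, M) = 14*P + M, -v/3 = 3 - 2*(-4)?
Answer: 2*I*√113 ≈ 21.26*I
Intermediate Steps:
v = -33 (v = -3*(3 - 2*(-4)) = -3*(3 + 8) = -3*11 = -33)
G(P, M) = M + 14*P
X(Q) = 0
√(c(-143, G(v, 10)) + X(4)) = √((10 + 14*(-33)) + 0) = √((10 - 462) + 0) = √(-452 + 0) = √(-452) = 2*I*√113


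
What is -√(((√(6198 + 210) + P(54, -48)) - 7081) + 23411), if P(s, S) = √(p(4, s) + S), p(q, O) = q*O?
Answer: -√(16330 + 2*√42 + 6*√178) ≈ -128.15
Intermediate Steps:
p(q, O) = O*q
P(s, S) = √(S + 4*s) (P(s, S) = √(s*4 + S) = √(4*s + S) = √(S + 4*s))
-√(((√(6198 + 210) + P(54, -48)) - 7081) + 23411) = -√(((√(6198 + 210) + √(-48 + 4*54)) - 7081) + 23411) = -√(((√6408 + √(-48 + 216)) - 7081) + 23411) = -√(((6*√178 + √168) - 7081) + 23411) = -√(((6*√178 + 2*√42) - 7081) + 23411) = -√(((2*√42 + 6*√178) - 7081) + 23411) = -√((-7081 + 2*√42 + 6*√178) + 23411) = -√(16330 + 2*√42 + 6*√178)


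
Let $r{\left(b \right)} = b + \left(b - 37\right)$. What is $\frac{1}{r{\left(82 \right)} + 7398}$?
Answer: $\frac{1}{7525} \approx 0.00013289$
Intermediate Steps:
$r{\left(b \right)} = -37 + 2 b$ ($r{\left(b \right)} = b + \left(-37 + b\right) = -37 + 2 b$)
$\frac{1}{r{\left(82 \right)} + 7398} = \frac{1}{\left(-37 + 2 \cdot 82\right) + 7398} = \frac{1}{\left(-37 + 164\right) + 7398} = \frac{1}{127 + 7398} = \frac{1}{7525}$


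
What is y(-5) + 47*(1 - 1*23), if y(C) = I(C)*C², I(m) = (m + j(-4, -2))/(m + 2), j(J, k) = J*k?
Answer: -1059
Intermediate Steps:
I(m) = (8 + m)/(2 + m) (I(m) = (m - 4*(-2))/(m + 2) = (m + 8)/(2 + m) = (8 + m)/(2 + m))
y(C) = C²*(8 + C)/(2 + C) (y(C) = ((8 + C)/(2 + C))*C² = C²*(8 + C)/(2 + C))
y(-5) + 47*(1 - 1*23) = (-5)²*(8 - 5)/(2 - 5) + 47*(1 - 1*23) = 25*3/(-3) + 47*(1 - 23) = 25*(-⅓)*3 + 47*(-22) = -25 - 1034 = -1059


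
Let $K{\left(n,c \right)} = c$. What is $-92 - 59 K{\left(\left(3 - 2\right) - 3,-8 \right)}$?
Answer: $380$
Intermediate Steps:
$-92 - 59 K{\left(\left(3 - 2\right) - 3,-8 \right)} = -92 - -472 = -92 + 472 = 380$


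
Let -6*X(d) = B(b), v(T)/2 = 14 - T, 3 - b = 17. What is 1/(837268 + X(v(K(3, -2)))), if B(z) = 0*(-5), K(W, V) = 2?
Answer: 1/837268 ≈ 1.1944e-6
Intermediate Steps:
b = -14 (b = 3 - 1*17 = 3 - 17 = -14)
v(T) = 28 - 2*T (v(T) = 2*(14 - T) = 28 - 2*T)
B(z) = 0
X(d) = 0 (X(d) = -1/6*0 = 0)
1/(837268 + X(v(K(3, -2)))) = 1/(837268 + 0) = 1/837268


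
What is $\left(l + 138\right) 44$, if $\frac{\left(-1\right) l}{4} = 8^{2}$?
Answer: $-5192$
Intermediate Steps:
$l = -256$ ($l = - 4 \cdot 8^{2} = \left(-4\right) 64 = -256$)
$\left(l + 138\right) 44 = \left(-256 + 138\right) 44 = \left(-118\right) 44 = -5192$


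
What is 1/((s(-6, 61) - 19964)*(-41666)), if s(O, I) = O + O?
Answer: 1/832320016 ≈ 1.2015e-9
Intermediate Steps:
s(O, I) = 2*O
1/((s(-6, 61) - 19964)*(-41666)) = 1/((2*(-6) - 19964)*(-41666)) = -1/41666/(-12 - 19964) = -1/41666/(-19976) = -1/19976*(-1/41666) = 1/832320016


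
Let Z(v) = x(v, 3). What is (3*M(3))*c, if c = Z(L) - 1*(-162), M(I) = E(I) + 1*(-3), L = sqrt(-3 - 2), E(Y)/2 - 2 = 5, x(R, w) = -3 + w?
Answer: 5346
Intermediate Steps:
E(Y) = 14 (E(Y) = 4 + 2*5 = 4 + 10 = 14)
L = I*sqrt(5) (L = sqrt(-5) = I*sqrt(5) ≈ 2.2361*I)
Z(v) = 0 (Z(v) = -3 + 3 = 0)
M(I) = 11 (M(I) = 14 + 1*(-3) = 14 - 3 = 11)
c = 162 (c = 0 - 1*(-162) = 0 + 162 = 162)
(3*M(3))*c = (3*11)*162 = 33*162 = 5346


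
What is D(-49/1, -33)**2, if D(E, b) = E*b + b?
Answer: 2509056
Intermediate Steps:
D(E, b) = b + E*b
D(-49/1, -33)**2 = (-33*(1 - 49/1))**2 = (-33*(1 - 49*1))**2 = (-33*(1 - 49))**2 = (-33*(-48))**2 = 1584**2 = 2509056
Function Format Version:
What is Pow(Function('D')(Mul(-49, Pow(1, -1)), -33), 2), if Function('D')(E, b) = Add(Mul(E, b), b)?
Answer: 2509056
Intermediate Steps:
Function('D')(E, b) = Add(b, Mul(E, b))
Pow(Function('D')(Mul(-49, Pow(1, -1)), -33), 2) = Pow(Mul(-33, Add(1, Mul(-49, Pow(1, -1)))), 2) = Pow(Mul(-33, Add(1, Mul(-49, 1))), 2) = Pow(Mul(-33, Add(1, -49)), 2) = Pow(Mul(-33, -48), 2) = Pow(1584, 2) = 2509056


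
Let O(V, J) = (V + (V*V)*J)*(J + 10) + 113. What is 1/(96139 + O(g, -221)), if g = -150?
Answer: 1/1049325402 ≈ 9.5299e-10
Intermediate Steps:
O(V, J) = 113 + (10 + J)*(V + J*V**2) (O(V, J) = (V + V**2*J)*(10 + J) + 113 = (V + J*V**2)*(10 + J) + 113 = (10 + J)*(V + J*V**2) + 113 = 113 + (10 + J)*(V + J*V**2))
1/(96139 + O(g, -221)) = 1/(96139 + (113 + 10*(-150) - 221*(-150) + (-221)**2*(-150)**2 + 10*(-221)*(-150)**2)) = 1/(96139 + (113 - 1500 + 33150 + 48841*22500 + 10*(-221)*22500)) = 1/(96139 + (113 - 1500 + 33150 + 1098922500 - 49725000)) = 1/(96139 + 1049229263) = 1/1049325402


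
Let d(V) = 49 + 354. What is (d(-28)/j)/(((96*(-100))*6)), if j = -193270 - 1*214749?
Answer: 403/23501894400 ≈ 1.7148e-8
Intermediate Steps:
j = -408019 (j = -193270 - 214749 = -408019)
d(V) = 403
(d(-28)/j)/(((96*(-100))*6)) = (403/(-408019))/(((96*(-100))*6)) = (403*(-1/408019))/((-9600*6)) = -403/408019/(-57600) = -403/408019*(-1/57600) = 403/23501894400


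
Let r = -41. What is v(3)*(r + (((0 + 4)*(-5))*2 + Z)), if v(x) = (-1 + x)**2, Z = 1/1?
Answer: -320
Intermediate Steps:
Z = 1
v(3)*(r + (((0 + 4)*(-5))*2 + Z)) = (-1 + 3)**2*(-41 + (((0 + 4)*(-5))*2 + 1)) = 2**2*(-41 + ((4*(-5))*2 + 1)) = 4*(-41 + (-20*2 + 1)) = 4*(-41 + (-40 + 1)) = 4*(-41 - 39) = 4*(-80) = -320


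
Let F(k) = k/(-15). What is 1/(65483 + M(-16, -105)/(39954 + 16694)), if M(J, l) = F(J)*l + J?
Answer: 7081/463685107 ≈ 1.5271e-5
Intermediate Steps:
F(k) = -k/15 (F(k) = k*(-1/15) = -k/15)
M(J, l) = J - J*l/15 (M(J, l) = (-J/15)*l + J = -J*l/15 + J = J - J*l/15)
1/(65483 + M(-16, -105)/(39954 + 16694)) = 1/(65483 + ((1/15)*(-16)*(15 - 1*(-105)))/(39954 + 16694)) = 1/(65483 + ((1/15)*(-16)*(15 + 105))/56648) = 1/(65483 + ((1/15)*(-16)*120)*(1/56648)) = 1/(65483 - 128*1/56648) = 1/(65483 - 16/7081) = 1/(463685107/7081) = 7081/463685107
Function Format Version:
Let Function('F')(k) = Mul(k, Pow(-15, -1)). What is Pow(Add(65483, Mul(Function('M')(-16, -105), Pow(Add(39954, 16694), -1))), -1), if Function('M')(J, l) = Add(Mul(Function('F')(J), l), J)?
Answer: Rational(7081, 463685107) ≈ 1.5271e-5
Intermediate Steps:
Function('F')(k) = Mul(Rational(-1, 15), k) (Function('F')(k) = Mul(k, Rational(-1, 15)) = Mul(Rational(-1, 15), k))
Function('M')(J, l) = Add(J, Mul(Rational(-1, 15), J, l)) (Function('M')(J, l) = Add(Mul(Mul(Rational(-1, 15), J), l), J) = Add(Mul(Rational(-1, 15), J, l), J) = Add(J, Mul(Rational(-1, 15), J, l)))
Pow(Add(65483, Mul(Function('M')(-16, -105), Pow(Add(39954, 16694), -1))), -1) = Pow(Add(65483, Mul(Mul(Rational(1, 15), -16, Add(15, Mul(-1, -105))), Pow(Add(39954, 16694), -1))), -1) = Pow(Add(65483, Mul(Mul(Rational(1, 15), -16, Add(15, 105)), Pow(56648, -1))), -1) = Pow(Add(65483, Mul(Mul(Rational(1, 15), -16, 120), Rational(1, 56648))), -1) = Pow(Add(65483, Mul(-128, Rational(1, 56648))), -1) = Pow(Add(65483, Rational(-16, 7081)), -1) = Pow(Rational(463685107, 7081), -1) = Rational(7081, 463685107)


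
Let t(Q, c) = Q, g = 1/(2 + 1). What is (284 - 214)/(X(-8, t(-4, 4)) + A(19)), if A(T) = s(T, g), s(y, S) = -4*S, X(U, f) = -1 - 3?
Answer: -105/8 ≈ -13.125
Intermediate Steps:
g = ⅓ (g = 1/3 = ⅓ ≈ 0.33333)
X(U, f) = -4
A(T) = -4/3 (A(T) = -4*⅓ = -4/3)
(284 - 214)/(X(-8, t(-4, 4)) + A(19)) = (284 - 214)/(-4 - 4/3) = 70/(-16/3) = 70*(-3/16) = -105/8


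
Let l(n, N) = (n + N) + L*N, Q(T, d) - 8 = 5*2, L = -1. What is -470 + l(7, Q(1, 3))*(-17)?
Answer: -589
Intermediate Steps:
Q(T, d) = 18 (Q(T, d) = 8 + 5*2 = 8 + 10 = 18)
l(n, N) = n (l(n, N) = (n + N) - N = (N + n) - N = n)
-470 + l(7, Q(1, 3))*(-17) = -470 + 7*(-17) = -470 - 119 = -589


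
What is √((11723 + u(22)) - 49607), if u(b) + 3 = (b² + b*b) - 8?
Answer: 3*I*√4103 ≈ 192.16*I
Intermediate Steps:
u(b) = -11 + 2*b² (u(b) = -3 + ((b² + b*b) - 8) = -3 + ((b² + b²) - 8) = -3 + (2*b² - 8) = -3 + (-8 + 2*b²) = -11 + 2*b²)
√((11723 + u(22)) - 49607) = √((11723 + (-11 + 2*22²)) - 49607) = √((11723 + (-11 + 2*484)) - 49607) = √((11723 + (-11 + 968)) - 49607) = √((11723 + 957) - 49607) = √(12680 - 49607) = √(-36927) = 3*I*√4103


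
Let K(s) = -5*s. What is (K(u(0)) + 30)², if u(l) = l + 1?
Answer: 625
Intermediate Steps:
u(l) = 1 + l
(K(u(0)) + 30)² = (-5*(1 + 0) + 30)² = (-5*1 + 30)² = (-5 + 30)² = 25² = 625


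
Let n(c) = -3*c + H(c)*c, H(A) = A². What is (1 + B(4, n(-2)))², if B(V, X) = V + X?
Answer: 9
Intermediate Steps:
n(c) = c³ - 3*c (n(c) = -3*c + c²*c = -3*c + c³ = c³ - 3*c)
(1 + B(4, n(-2)))² = (1 + (4 - 2*(-3 + (-2)²)))² = (1 + (4 - 2*(-3 + 4)))² = (1 + (4 - 2*1))² = (1 + (4 - 2))² = (1 + 2)² = 3² = 9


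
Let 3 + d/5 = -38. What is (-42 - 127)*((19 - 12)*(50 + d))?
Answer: 183365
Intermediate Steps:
d = -205 (d = -15 + 5*(-38) = -15 - 190 = -205)
(-42 - 127)*((19 - 12)*(50 + d)) = (-42 - 127)*((19 - 12)*(50 - 205)) = -1183*(-155) = -169*(-1085) = 183365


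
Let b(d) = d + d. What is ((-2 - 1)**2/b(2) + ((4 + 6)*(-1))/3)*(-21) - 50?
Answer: -109/4 ≈ -27.250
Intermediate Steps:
b(d) = 2*d
((-2 - 1)**2/b(2) + ((4 + 6)*(-1))/3)*(-21) - 50 = ((-2 - 1)**2/((2*2)) + ((4 + 6)*(-1))/3)*(-21) - 50 = ((-3)**2/4 + (10*(-1))*(1/3))*(-21) - 50 = (9*(1/4) - 10*1/3)*(-21) - 50 = (9/4 - 10/3)*(-21) - 50 = -13/12*(-21) - 50 = 91/4 - 50 = -109/4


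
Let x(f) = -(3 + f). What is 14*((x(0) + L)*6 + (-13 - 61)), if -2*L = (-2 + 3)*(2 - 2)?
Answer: -1288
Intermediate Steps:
x(f) = -3 - f
L = 0 (L = -(-2 + 3)*(2 - 2)/2 = -0/2 = -½*0 = 0)
14*((x(0) + L)*6 + (-13 - 61)) = 14*(((-3 - 1*0) + 0)*6 + (-13 - 61)) = 14*(((-3 + 0) + 0)*6 - 74) = 14*((-3 + 0)*6 - 74) = 14*(-3*6 - 74) = 14*(-18 - 74) = 14*(-92) = -1288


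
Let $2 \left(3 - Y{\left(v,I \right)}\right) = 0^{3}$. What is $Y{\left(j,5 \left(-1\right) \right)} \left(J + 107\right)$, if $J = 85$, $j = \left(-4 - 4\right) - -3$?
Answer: $576$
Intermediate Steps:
$j = -5$ ($j = -8 + 3 = -5$)
$Y{\left(v,I \right)} = 3$ ($Y{\left(v,I \right)} = 3 - \frac{0^{3}}{2} = 3 - 0 = 3 + 0 = 3$)
$Y{\left(j,5 \left(-1\right) \right)} \left(J + 107\right) = 3 \left(85 + 107\right) = 3 \cdot 192 = 576$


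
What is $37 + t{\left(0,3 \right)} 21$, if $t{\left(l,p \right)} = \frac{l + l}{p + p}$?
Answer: $37$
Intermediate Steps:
$t{\left(l,p \right)} = \frac{l}{p}$ ($t{\left(l,p \right)} = \frac{2 l}{2 p} = 2 l \frac{1}{2 p} = \frac{l}{p}$)
$37 + t{\left(0,3 \right)} 21 = 37 + \frac{0}{3} \cdot 21 = 37 + 0 \cdot \frac{1}{3} \cdot 21 = 37 + 0 \cdot 21 = 37 + 0 = 37$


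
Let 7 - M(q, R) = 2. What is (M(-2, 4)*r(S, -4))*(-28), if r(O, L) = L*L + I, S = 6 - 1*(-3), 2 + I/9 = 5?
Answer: -6020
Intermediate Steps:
I = 27 (I = -18 + 9*5 = -18 + 45 = 27)
M(q, R) = 5 (M(q, R) = 7 - 1*2 = 7 - 2 = 5)
S = 9 (S = 6 + 3 = 9)
r(O, L) = 27 + L² (r(O, L) = L*L + 27 = L² + 27 = 27 + L²)
(M(-2, 4)*r(S, -4))*(-28) = (5*(27 + (-4)²))*(-28) = (5*(27 + 16))*(-28) = (5*43)*(-28) = 215*(-28) = -6020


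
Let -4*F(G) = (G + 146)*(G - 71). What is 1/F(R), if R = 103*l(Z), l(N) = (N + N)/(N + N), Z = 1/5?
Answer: -1/1992 ≈ -0.00050201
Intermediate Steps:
Z = 1/5 ≈ 0.20000
l(N) = 1 (l(N) = (2*N)/((2*N)) = (2*N)*(1/(2*N)) = 1)
R = 103 (R = 103*1 = 103)
F(G) = -(-71 + G)*(146 + G)/4 (F(G) = -(G + 146)*(G - 71)/4 = -(146 + G)*(-71 + G)/4 = -(-71 + G)*(146 + G)/4)
1/F(R) = 1/(5183/2 - 75/4*103 - 1/4*103**2) = 1/(5183/2 - 7725/4 - 1/4*10609) = 1/(5183/2 - 7725/4 - 10609/4) = 1/(-1992) = -1/1992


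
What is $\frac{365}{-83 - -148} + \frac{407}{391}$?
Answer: $\frac{33834}{5083} \approx 6.6563$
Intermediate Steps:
$\frac{365}{-83 - -148} + \frac{407}{391} = \frac{365}{-83 + 148} + 407 \cdot \frac{1}{391} = \frac{365}{65} + \frac{407}{391} = 365 \cdot \frac{1}{65} + \frac{407}{391} = \frac{73}{13} + \frac{407}{391} = \frac{33834}{5083}$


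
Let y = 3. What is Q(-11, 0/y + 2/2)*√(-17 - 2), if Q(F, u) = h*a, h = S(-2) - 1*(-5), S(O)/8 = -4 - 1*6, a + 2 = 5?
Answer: -225*I*√19 ≈ -980.75*I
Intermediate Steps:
a = 3 (a = -2 + 5 = 3)
S(O) = -80 (S(O) = 8*(-4 - 1*6) = 8*(-4 - 6) = 8*(-10) = -80)
h = -75 (h = -80 - 1*(-5) = -80 + 5 = -75)
Q(F, u) = -225 (Q(F, u) = -75*3 = -225)
Q(-11, 0/y + 2/2)*√(-17 - 2) = -225*√(-17 - 2) = -225*I*√19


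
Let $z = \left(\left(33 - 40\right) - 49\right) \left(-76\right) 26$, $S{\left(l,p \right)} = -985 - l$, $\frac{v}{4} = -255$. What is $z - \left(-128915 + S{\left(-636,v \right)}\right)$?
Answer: $239920$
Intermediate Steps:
$v = -1020$ ($v = 4 \left(-255\right) = -1020$)
$z = 110656$ ($z = \left(-7 - 49\right) \left(-76\right) 26 = \left(-56\right) \left(-76\right) 26 = 4256 \cdot 26 = 110656$)
$z - \left(-128915 + S{\left(-636,v \right)}\right) = 110656 - \left(-129900 + 636\right) = 110656 + \left(\left(-406975 + 535890\right) - \left(-985 + 636\right)\right) = 110656 + \left(128915 - -349\right) = 110656 + \left(128915 + 349\right) = 110656 + 129264 = 239920$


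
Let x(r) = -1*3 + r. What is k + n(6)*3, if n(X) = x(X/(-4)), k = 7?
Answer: -13/2 ≈ -6.5000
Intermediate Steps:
x(r) = -3 + r
n(X) = -3 - X/4 (n(X) = -3 + X/(-4) = -3 + X*(-¼) = -3 - X/4)
k + n(6)*3 = 7 + (-3 - ¼*6)*3 = 7 + (-3 - 3/2)*3 = 7 - 9/2*3 = 7 - 27/2 = -13/2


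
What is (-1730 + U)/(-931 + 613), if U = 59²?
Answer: -1751/318 ≈ -5.5063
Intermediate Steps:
U = 3481
(-1730 + U)/(-931 + 613) = (-1730 + 3481)/(-931 + 613) = 1751/(-318) = 1751*(-1/318) = -1751/318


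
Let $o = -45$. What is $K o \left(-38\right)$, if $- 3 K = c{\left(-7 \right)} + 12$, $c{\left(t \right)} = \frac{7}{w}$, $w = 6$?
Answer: $-7505$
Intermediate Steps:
$c{\left(t \right)} = \frac{7}{6}$
$K = - \frac{79}{18}$ ($K = - \frac{\frac{7}{6} + 12}{3} = \left(- \frac{1}{3}\right) \frac{79}{6} = - \frac{79}{18} \approx -4.3889$)
$K o \left(-38\right) = \left(- \frac{79}{18}\right) \left(-45\right) \left(-38\right) = \frac{395}{2} \left(-38\right) = -7505$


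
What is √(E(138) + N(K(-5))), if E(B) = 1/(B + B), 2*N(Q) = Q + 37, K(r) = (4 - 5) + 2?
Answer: √361905/138 ≈ 4.3593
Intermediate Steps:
K(r) = 1 (K(r) = -1 + 2 = 1)
N(Q) = 37/2 + Q/2 (N(Q) = (Q + 37)/2 = (37 + Q)/2 = 37/2 + Q/2)
E(B) = 1/(2*B)
√(E(138) + N(K(-5))) = √((½)/138 + (37/2 + (½)*1)) = √((½)*(1/138) + (37/2 + ½)) = √(1/276 + 19) = √(5245/276) = √361905/138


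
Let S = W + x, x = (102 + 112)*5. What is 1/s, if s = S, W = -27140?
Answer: -1/26070 ≈ -3.8358e-5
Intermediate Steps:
x = 1070 (x = 214*5 = 1070)
S = -26070 (S = -27140 + 1070 = -26070)
s = -26070
1/s = 1/(-26070) = -1/26070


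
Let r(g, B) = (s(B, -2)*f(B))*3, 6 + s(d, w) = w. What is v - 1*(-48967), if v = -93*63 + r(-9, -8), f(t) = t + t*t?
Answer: 41764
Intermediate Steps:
f(t) = t + t²
s(d, w) = -6 + w
r(g, B) = -24*B*(1 + B) (r(g, B) = ((-6 - 2)*(B*(1 + B)))*3 = -8*B*(1 + B)*3 = -24*B*(1 + B))
v = -7203 (v = -93*63 - 24*(-8)*(1 - 8) = -5859 - 24*(-8)*(-7) = -5859 - 1344 = -7203)
v - 1*(-48967) = -7203 - 1*(-48967) = -7203 + 48967 = 41764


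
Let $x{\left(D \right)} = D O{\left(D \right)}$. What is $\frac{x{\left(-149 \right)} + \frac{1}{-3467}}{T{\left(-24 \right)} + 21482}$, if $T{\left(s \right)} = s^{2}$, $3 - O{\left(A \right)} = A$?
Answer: $- \frac{1915137}{1865246} \approx -1.0267$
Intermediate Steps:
$O{\left(A \right)} = 3 - A$
$x{\left(D \right)} = D \left(3 - D\right)$
$\frac{x{\left(-149 \right)} + \frac{1}{-3467}}{T{\left(-24 \right)} + 21482} = \frac{- 149 \left(3 - -149\right) + \frac{1}{-3467}}{\left(-24\right)^{2} + 21482} = \frac{- 149 \left(3 + 149\right) - \frac{1}{3467}}{576 + 21482} = \frac{\left(-149\right) 152 - \frac{1}{3467}}{22058} = \left(-22648 - \frac{1}{3467}\right) \frac{1}{22058} = \left(- \frac{78520617}{3467}\right) \frac{1}{22058} = - \frac{1915137}{1865246}$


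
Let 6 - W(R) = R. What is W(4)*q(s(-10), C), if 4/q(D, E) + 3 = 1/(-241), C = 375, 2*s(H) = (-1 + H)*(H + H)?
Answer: -482/181 ≈ -2.6630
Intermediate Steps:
s(H) = H*(-1 + H) (s(H) = ((-1 + H)*(H + H))/2 = ((-1 + H)*(2*H))/2 = (2*H*(-1 + H))/2 = H*(-1 + H))
W(R) = 6 - R
q(D, E) = -241/181 (q(D, E) = 4/(-3 + 1/(-241)) = 4/(-3 - 1/241) = 4/(-724/241) = 4*(-241/724) = -241/181)
W(4)*q(s(-10), C) = (6 - 1*4)*(-241/181) = (6 - 4)*(-241/181) = 2*(-241/181) = -482/181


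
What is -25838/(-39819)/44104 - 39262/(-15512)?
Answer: 2154732158849/851306886066 ≈ 2.5311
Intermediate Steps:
-25838/(-39819)/44104 - 39262/(-15512) = -25838*(-1/39819)*(1/44104) - 39262*(-1/15512) = (25838/39819)*(1/44104) + 19631/7756 = 12919/878088588 + 19631/7756 = 2154732158849/851306886066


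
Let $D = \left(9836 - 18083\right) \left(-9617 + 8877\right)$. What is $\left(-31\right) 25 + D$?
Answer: $6102005$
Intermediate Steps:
$D = 6102780$ ($D = \left(-8247\right) \left(-740\right) = 6102780$)
$\left(-31\right) 25 + D = \left(-31\right) 25 + 6102780 = -775 + 6102780 = 6102005$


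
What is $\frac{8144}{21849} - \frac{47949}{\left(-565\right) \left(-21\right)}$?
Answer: $- \frac{317003047}{86412795} \approx -3.6685$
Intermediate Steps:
$\frac{8144}{21849} - \frac{47949}{\left(-565\right) \left(-21\right)} = 8144 \cdot \frac{1}{21849} - \frac{47949}{11865} = \frac{8144}{21849} - \frac{15983}{3955} = - \frac{317003047}{86412795}$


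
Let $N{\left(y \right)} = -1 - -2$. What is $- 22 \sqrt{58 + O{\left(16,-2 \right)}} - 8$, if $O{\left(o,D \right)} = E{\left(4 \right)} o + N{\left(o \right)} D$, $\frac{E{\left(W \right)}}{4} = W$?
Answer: $-8 - 44 \sqrt{78} \approx -396.6$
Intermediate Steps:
$E{\left(W \right)} = 4 W$
$N{\left(y \right)} = 1$ ($N{\left(y \right)} = -1 + 2 = 1$)
$O{\left(o,D \right)} = D + 16 o$ ($O{\left(o,D \right)} = 4 \cdot 4 o + 1 D = 16 o + D = D + 16 o$)
$- 22 \sqrt{58 + O{\left(16,-2 \right)}} - 8 = - 22 \sqrt{58 + \left(-2 + 16 \cdot 16\right)} - 8 = - 22 \sqrt{58 + \left(-2 + 256\right)} - 8 = - 22 \sqrt{58 + 254} - 8 = - 22 \sqrt{312} - 8 = - 22 \cdot 2 \sqrt{78} - 8 = - 44 \sqrt{78} - 8 = -8 - 44 \sqrt{78}$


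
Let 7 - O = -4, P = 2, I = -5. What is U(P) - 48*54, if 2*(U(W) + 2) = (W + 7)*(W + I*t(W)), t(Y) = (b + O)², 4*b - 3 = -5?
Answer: -40525/8 ≈ -5065.6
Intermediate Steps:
b = -½ (b = ¾ + (¼)*(-5) = ¾ - 5/4 = -½ ≈ -0.50000)
O = 11 (O = 7 - 1*(-4) = 7 + 4 = 11)
t(Y) = 441/4 (t(Y) = (-½ + 11)² = (21/2)² = 441/4)
U(W) = -2 + (7 + W)*(-2205/4 + W)/2 (U(W) = -2 + ((W + 7)*(W - 5*441/4))/2 = -2 + ((7 + W)*(W - 2205/4))/2 = -2 + ((7 + W)*(-2205/4 + W))/2 = -2 + (7 + W)*(-2205/4 + W)/2)
U(P) - 48*54 = (-15451/8 + (½)*2² - 2177/8*2) - 48*54 = (-15451/8 + (½)*4 - 2177/4) - 2592 = (-15451/8 + 2 - 2177/4) - 2592 = -19789/8 - 2592 = -40525/8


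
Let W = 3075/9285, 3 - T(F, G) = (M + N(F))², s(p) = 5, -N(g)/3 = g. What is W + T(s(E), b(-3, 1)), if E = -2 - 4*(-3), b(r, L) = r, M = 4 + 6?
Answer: -13413/619 ≈ -21.669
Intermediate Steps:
M = 10
E = 10 (E = -2 + 12 = 10)
N(g) = -3*g
T(F, G) = 3 - (10 - 3*F)²
W = 205/619 (W = 3075*(1/9285) = 205/619 ≈ 0.33118)
W + T(s(E), b(-3, 1)) = 205/619 + (3 - (-10 + 3*5)²) = 205/619 + (3 - (-10 + 15)²) = 205/619 + (3 - 1*5²) = 205/619 + (3 - 1*25) = 205/619 + (3 - 25) = 205/619 - 22 = -13413/619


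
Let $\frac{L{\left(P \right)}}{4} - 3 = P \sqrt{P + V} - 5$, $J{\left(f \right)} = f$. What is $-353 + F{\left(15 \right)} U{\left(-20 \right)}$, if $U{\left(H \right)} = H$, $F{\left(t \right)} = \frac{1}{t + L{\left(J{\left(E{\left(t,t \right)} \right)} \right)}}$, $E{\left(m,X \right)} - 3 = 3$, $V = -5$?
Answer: $- \frac{10963}{31} \approx -353.65$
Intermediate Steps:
$E{\left(m,X \right)} = 6$ ($E{\left(m,X \right)} = 3 + 3 = 6$)
$L{\left(P \right)} = -8 + 4 P \sqrt{-5 + P}$ ($L{\left(P \right)} = 12 + 4 \left(P \sqrt{P - 5} - 5\right) = 12 + 4 \left(P \sqrt{-5 + P} - 5\right) = 12 + 4 \left(-5 + P \sqrt{-5 + P}\right) = 12 + \left(-20 + 4 P \sqrt{-5 + P}\right) = -8 + 4 P \sqrt{-5 + P}$)
$F{\left(t \right)} = \frac{1}{16 + t}$ ($F{\left(t \right)} = \frac{1}{t - \left(8 - 24 \sqrt{-5 + 6}\right)} = \frac{1}{t - \left(8 - 24 \sqrt{1}\right)} = \frac{1}{t - \left(8 - 24\right)} = \frac{1}{t + \left(-8 + 24\right)} = \frac{1}{t + 16} = \frac{1}{16 + t}$)
$-353 + F{\left(15 \right)} U{\left(-20 \right)} = -353 + \frac{1}{16 + 15} \left(-20\right) = -353 + \frac{1}{31} \left(-20\right) = -353 - \frac{20}{31} = - \frac{10963}{31}$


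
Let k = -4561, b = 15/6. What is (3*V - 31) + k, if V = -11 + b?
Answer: -9235/2 ≈ -4617.5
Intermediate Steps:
b = 5/2 (b = 15*(1/6) = 5/2 ≈ 2.5000)
V = -17/2 (V = -11 + 5/2 = -17/2 ≈ -8.5000)
(3*V - 31) + k = (3*(-17/2) - 31) - 4561 = (-51/2 - 31) - 4561 = -113/2 - 4561 = -9235/2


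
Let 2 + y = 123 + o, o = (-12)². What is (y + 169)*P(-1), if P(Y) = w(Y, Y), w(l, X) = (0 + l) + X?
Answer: -868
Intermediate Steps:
w(l, X) = X + l (w(l, X) = l + X = X + l)
P(Y) = 2*Y (P(Y) = Y + Y = 2*Y)
o = 144
y = 265 (y = -2 + (123 + 144) = -2 + 267 = 265)
(y + 169)*P(-1) = (265 + 169)*(2*(-1)) = 434*(-2) = -868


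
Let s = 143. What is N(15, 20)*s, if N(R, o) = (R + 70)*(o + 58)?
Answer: 948090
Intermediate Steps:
N(R, o) = (58 + o)*(70 + R) (N(R, o) = (70 + R)*(58 + o) = (58 + o)*(70 + R))
N(15, 20)*s = (4060 + 58*15 + 70*20 + 15*20)*143 = (4060 + 870 + 1400 + 300)*143 = 6630*143 = 948090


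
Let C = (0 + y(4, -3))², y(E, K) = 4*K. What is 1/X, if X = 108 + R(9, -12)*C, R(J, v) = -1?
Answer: -1/36 ≈ -0.027778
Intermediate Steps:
C = 144 (C = (0 + 4*(-3))² = (0 - 12)² = (-12)² = 144)
X = -36 (X = 108 - 1*144 = 108 - 144 = -36)
1/X = 1/(-36) = -1/36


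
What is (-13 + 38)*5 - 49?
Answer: 76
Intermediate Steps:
(-13 + 38)*5 - 49 = 25*5 - 49 = 125 - 49 = 76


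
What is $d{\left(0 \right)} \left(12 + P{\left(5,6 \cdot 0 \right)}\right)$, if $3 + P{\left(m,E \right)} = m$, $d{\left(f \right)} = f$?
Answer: $0$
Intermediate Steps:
$P{\left(m,E \right)} = -3 + m$
$d{\left(0 \right)} \left(12 + P{\left(5,6 \cdot 0 \right)}\right) = 0 \left(12 + \left(-3 + 5\right)\right) = 0 \left(12 + 2\right) = 0 \cdot 14 = 0$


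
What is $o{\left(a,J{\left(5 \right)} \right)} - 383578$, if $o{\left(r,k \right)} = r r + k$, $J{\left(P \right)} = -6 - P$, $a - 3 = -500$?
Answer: $-136580$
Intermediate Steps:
$a = -497$ ($a = 3 - 500 = -497$)
$o{\left(r,k \right)} = k + r^{2}$ ($o{\left(r,k \right)} = r^{2} + k = k + r^{2}$)
$o{\left(a,J{\left(5 \right)} \right)} - 383578 = \left(\left(-6 - 5\right) + \left(-497\right)^{2}\right) - 383578 = \left(\left(-6 - 5\right) + 247009\right) - 383578 = \left(-11 + 247009\right) - 383578 = 246998 - 383578 = -136580$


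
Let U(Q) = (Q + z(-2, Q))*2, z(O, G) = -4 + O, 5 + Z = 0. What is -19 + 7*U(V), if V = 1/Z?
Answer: -529/5 ≈ -105.80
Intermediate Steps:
Z = -5 (Z = -5 + 0 = -5)
V = -⅕ (V = 1/(-5) = -⅕ ≈ -0.20000)
U(Q) = -12 + 2*Q (U(Q) = (Q + (-4 - 2))*2 = (Q - 6)*2 = (-6 + Q)*2 = -12 + 2*Q)
-19 + 7*U(V) = -19 + 7*(-12 + 2*(-⅕)) = -19 + 7*(-12 - ⅖) = -19 + 7*(-62/5) = -19 - 434/5 = -529/5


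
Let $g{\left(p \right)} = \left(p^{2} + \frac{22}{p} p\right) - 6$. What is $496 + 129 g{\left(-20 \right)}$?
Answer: $54160$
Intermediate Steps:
$g{\left(p \right)} = 16 + p^{2}$ ($g{\left(p \right)} = \left(p^{2} + 22\right) - 6 = \left(22 + p^{2}\right) - 6 = 16 + p^{2}$)
$496 + 129 g{\left(-20 \right)} = 496 + 129 \left(16 + \left(-20\right)^{2}\right) = 496 + 129 \left(16 + 400\right) = 496 + 129 \cdot 416 = 496 + 53664 = 54160$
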